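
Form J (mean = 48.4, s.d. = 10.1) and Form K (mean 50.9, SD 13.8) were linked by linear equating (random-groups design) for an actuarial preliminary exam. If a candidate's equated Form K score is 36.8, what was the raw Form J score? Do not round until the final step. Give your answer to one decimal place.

38.1

Invert y = (SD_Y/SD_X)(x − M_X) + M_Y:
x = (SD_X/SD_Y)(y − M_Y) + M_X = (10.1/13.8)(36.8 − 50.9) + 48.4
x = 0.731884 × -14.100 + 48.4 = 38.1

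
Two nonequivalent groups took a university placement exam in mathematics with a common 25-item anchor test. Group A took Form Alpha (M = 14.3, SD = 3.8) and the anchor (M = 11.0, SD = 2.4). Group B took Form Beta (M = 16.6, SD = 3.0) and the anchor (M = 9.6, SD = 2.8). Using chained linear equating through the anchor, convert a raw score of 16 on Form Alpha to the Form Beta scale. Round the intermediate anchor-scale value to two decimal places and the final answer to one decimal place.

Form Alpha → anchor (Group A): v = (2.4/3.8)(16 − 14.3) + 11.0 = 12.07
anchor → Form Beta (Group B): y = (3.0/2.8)(12.07 − 9.6) + 16.6 = 19.2

19.2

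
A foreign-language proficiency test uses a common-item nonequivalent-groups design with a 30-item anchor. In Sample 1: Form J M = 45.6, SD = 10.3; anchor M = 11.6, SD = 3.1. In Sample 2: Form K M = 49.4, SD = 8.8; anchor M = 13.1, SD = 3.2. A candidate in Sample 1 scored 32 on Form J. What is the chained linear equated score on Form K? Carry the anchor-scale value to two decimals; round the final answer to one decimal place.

34.0

Form J → anchor (Sample 1): v = (3.1/10.3)(32 − 45.6) + 11.6 = 7.51
anchor → Form K (Sample 2): y = (8.8/3.2)(7.51 − 13.1) + 49.4 = 34.0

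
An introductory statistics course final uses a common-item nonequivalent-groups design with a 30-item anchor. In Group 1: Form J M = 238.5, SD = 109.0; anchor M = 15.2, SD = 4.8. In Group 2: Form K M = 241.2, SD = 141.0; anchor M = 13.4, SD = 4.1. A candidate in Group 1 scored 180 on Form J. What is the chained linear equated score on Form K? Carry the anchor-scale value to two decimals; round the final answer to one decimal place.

Form J → anchor (Group 1): v = (4.8/109.0)(180 − 238.5) + 15.2 = 12.62
anchor → Form K (Group 2): y = (141.0/4.1)(12.62 − 13.4) + 241.2 = 214.4

214.4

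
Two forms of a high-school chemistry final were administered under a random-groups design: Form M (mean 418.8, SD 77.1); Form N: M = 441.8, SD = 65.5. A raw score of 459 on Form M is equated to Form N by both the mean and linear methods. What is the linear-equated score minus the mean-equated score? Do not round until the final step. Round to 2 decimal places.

Mean-equated: 459 + (441.8 − 418.8) = 482.00
Linear-equated: (65.5/77.1)(459 − 418.8) + 441.8 = 475.952
Difference = 475.952 − 482.00 = -6.05

-6.05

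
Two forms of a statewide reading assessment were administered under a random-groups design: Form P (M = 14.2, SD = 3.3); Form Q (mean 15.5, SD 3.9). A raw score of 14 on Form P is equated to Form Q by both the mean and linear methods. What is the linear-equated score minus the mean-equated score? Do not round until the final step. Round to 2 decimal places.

Mean-equated: 14 + (15.5 − 14.2) = 15.30
Linear-equated: (3.9/3.3)(14 − 14.2) + 15.5 = 15.264
Difference = 15.264 − 15.30 = -0.04

-0.04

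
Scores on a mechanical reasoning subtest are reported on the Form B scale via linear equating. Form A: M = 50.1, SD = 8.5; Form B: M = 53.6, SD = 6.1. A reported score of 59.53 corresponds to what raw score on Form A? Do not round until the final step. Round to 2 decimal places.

58.36

Invert y = (SD_Y/SD_X)(x − M_X) + M_Y:
x = (SD_X/SD_Y)(y − M_Y) + M_X = (8.5/6.1)(59.53 − 53.6) + 50.1
x = 1.393443 × 5.930 + 50.1 = 58.36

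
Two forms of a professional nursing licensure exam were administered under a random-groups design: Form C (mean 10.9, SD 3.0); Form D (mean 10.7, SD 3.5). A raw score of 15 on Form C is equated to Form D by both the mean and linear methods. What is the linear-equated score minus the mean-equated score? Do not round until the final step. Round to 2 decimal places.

0.68

Mean-equated: 15 + (10.7 − 10.9) = 14.80
Linear-equated: (3.5/3.0)(15 − 10.9) + 10.7 = 15.483
Difference = 15.483 − 14.80 = 0.68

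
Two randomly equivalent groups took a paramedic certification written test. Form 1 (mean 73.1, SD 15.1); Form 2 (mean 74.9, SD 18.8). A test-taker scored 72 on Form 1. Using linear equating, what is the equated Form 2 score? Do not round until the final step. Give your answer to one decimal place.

73.5

Linear equating: y = (SD_Y/SD_X)(x − M_X) + M_Y
y = (18.8/15.1)(72 − 73.1) + 74.9
y = 1.245033 × -1.1 + 74.9 = -1.3695 + 74.9 = 73.5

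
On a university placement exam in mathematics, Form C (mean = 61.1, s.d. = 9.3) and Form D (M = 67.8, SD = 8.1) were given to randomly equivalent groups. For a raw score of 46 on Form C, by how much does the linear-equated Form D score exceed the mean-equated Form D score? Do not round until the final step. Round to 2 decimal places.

1.95

Mean-equated: 46 + (67.8 − 61.1) = 52.70
Linear-equated: (8.1/9.3)(46 − 61.1) + 67.8 = 54.648
Difference = 54.648 − 52.70 = 1.95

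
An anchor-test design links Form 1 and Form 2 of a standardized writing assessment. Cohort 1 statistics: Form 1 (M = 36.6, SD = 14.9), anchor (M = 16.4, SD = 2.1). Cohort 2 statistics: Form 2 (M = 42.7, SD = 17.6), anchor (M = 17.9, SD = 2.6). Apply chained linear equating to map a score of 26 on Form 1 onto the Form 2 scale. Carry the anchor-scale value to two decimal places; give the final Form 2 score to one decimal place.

Form 1 → anchor (Cohort 1): v = (2.1/14.9)(26 − 36.6) + 16.4 = 14.91
anchor → Form 2 (Cohort 2): y = (17.6/2.6)(14.91 − 17.9) + 42.7 = 22.5

22.5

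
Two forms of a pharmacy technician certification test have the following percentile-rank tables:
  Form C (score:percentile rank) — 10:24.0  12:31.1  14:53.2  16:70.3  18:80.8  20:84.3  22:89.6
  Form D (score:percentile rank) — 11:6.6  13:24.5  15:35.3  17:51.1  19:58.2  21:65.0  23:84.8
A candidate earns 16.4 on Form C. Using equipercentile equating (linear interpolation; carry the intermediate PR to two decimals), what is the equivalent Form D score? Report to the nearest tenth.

21.7

PR of 16.4 on Form C: 70.3 + (16.4 − 16)/(18 − 16) × (80.8 − 70.3) = 72.40
On Form D, PR 72.40 falls between score 21 (PR 65.0) and 23 (PR 84.8).
Interpolate: 21 + (72.40 − 65.0)/(84.8 − 65.0) × (23 − 21) = 21.7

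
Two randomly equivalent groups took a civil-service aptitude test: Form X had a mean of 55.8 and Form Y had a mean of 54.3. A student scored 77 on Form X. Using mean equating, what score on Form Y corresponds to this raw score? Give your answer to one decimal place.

75.5

Mean equating: y = x + (M_Y − M_X) = 77 + (54.3 − 55.8) = 75.5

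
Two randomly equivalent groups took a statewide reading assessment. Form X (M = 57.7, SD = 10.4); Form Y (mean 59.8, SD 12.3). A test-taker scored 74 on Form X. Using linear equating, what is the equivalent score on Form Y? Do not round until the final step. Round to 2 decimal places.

Linear equating: y = (SD_Y/SD_X)(x − M_X) + M_Y
y = (12.3/10.4)(74 − 57.7) + 59.8
y = 1.182692 × 16.3 + 59.8 = 19.2779 + 59.8 = 79.08

79.08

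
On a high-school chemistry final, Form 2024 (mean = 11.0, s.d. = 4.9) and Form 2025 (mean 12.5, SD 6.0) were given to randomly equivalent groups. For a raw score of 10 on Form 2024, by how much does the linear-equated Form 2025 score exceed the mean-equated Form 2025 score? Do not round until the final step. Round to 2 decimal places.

-0.22

Mean-equated: 10 + (12.5 − 11.0) = 11.50
Linear-equated: (6.0/4.9)(10 − 11.0) + 12.5 = 11.276
Difference = 11.276 − 11.50 = -0.22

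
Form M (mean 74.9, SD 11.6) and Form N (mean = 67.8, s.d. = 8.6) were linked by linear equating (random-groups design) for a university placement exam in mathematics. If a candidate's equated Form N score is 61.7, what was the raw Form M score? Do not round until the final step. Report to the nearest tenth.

Invert y = (SD_Y/SD_X)(x − M_X) + M_Y:
x = (SD_X/SD_Y)(y − M_Y) + M_X = (11.6/8.6)(61.7 − 67.8) + 74.9
x = 1.348837 × -6.100 + 74.9 = 66.7

66.7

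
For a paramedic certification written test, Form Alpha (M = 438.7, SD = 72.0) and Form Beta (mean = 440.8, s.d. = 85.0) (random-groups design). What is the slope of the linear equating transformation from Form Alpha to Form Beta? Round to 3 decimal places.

A = SD_Y / SD_X = 85.0 / 72.0 = 1.181

1.181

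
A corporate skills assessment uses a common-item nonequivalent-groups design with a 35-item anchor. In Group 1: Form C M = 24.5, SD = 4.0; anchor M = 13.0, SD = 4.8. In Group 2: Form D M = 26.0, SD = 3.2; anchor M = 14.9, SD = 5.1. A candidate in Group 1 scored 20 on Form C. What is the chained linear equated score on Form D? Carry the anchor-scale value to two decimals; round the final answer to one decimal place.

21.4

Form C → anchor (Group 1): v = (4.8/4.0)(20 − 24.5) + 13.0 = 7.60
anchor → Form D (Group 2): y = (3.2/5.1)(7.60 − 14.9) + 26.0 = 21.4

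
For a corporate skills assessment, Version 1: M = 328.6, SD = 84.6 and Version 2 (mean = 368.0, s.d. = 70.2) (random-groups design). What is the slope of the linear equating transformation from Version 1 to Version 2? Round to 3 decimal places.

A = SD_Y / SD_X = 70.2 / 84.6 = 0.830

0.830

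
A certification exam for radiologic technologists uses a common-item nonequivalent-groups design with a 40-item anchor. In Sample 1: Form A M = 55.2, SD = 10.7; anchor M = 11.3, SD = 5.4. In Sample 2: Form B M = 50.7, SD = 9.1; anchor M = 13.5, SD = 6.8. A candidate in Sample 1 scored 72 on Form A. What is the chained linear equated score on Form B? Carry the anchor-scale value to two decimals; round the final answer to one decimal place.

59.1

Form A → anchor (Sample 1): v = (5.4/10.7)(72 − 55.2) + 11.3 = 19.78
anchor → Form B (Sample 2): y = (9.1/6.8)(19.78 − 13.5) + 50.7 = 59.1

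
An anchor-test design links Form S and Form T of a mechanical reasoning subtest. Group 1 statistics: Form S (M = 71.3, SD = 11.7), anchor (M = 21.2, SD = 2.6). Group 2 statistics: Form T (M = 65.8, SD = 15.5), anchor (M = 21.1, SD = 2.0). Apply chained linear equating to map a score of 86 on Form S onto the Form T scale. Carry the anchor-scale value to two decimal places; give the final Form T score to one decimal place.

91.9

Form S → anchor (Group 1): v = (2.6/11.7)(86 − 71.3) + 21.2 = 24.47
anchor → Form T (Group 2): y = (15.5/2.0)(24.47 − 21.1) + 65.8 = 91.9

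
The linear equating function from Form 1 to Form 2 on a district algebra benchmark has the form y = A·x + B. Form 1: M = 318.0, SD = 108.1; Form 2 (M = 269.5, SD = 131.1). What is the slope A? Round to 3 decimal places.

A = SD_Y / SD_X = 131.1 / 108.1 = 1.213

1.213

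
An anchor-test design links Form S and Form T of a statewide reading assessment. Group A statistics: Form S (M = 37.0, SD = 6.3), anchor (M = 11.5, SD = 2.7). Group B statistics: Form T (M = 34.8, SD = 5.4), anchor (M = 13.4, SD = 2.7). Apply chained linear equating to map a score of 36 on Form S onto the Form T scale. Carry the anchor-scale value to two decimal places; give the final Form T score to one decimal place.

30.1

Form S → anchor (Group A): v = (2.7/6.3)(36 − 37.0) + 11.5 = 11.07
anchor → Form T (Group B): y = (5.4/2.7)(11.07 − 13.4) + 34.8 = 30.1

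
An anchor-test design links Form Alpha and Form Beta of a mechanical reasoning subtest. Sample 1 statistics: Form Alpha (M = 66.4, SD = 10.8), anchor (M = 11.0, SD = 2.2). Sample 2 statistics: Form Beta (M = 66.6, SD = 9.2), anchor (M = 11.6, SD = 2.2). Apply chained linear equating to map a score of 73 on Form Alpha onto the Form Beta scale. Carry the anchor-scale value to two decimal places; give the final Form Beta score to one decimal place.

Form Alpha → anchor (Sample 1): v = (2.2/10.8)(73 − 66.4) + 11.0 = 12.34
anchor → Form Beta (Sample 2): y = (9.2/2.2)(12.34 − 11.6) + 66.6 = 69.7

69.7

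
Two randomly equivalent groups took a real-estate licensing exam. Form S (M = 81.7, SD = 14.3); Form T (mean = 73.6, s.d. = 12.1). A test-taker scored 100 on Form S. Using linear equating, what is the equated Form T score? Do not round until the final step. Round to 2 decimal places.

Linear equating: y = (SD_Y/SD_X)(x − M_X) + M_Y
y = (12.1/14.3)(100 − 81.7) + 73.6
y = 0.846154 × 18.3 + 73.6 = 15.4846 + 73.6 = 89.08

89.08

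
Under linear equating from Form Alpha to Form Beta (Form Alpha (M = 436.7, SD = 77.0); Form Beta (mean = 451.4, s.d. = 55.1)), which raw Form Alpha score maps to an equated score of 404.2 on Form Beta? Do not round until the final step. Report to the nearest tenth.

Invert y = (SD_Y/SD_X)(x − M_X) + M_Y:
x = (SD_X/SD_Y)(y − M_Y) + M_X = (77.0/55.1)(404.2 − 451.4) + 436.7
x = 1.397459 × -47.200 + 436.7 = 370.7

370.7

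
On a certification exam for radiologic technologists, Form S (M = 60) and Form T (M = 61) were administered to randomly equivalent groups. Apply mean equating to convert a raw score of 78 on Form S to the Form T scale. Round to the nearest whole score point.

79

Mean equating: y = x + (M_Y − M_X) = 78 + (61 − 60) = 79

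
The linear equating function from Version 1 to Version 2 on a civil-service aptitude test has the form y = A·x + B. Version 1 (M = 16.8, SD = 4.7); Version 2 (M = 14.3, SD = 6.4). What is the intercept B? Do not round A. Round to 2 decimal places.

A = SD_Y / SD_X = 6.4 / 4.7 = 1.361702
B = M_Y − A·M_X = 14.3 − 1.361702 × 16.8 = -8.58

-8.58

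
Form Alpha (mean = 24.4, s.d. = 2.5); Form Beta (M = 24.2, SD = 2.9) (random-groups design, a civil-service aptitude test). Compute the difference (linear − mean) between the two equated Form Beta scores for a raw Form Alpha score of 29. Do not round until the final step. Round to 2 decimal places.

Mean-equated: 29 + (24.2 − 24.4) = 28.80
Linear-equated: (2.9/2.5)(29 − 24.4) + 24.2 = 29.536
Difference = 29.536 − 28.80 = 0.74

0.74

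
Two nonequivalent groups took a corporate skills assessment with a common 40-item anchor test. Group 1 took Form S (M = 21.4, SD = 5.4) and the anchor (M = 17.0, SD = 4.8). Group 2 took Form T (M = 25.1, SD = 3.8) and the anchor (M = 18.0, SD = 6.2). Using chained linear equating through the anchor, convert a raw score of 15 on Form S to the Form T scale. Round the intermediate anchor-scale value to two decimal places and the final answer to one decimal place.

21.0

Form S → anchor (Group 1): v = (4.8/5.4)(15 − 21.4) + 17.0 = 11.31
anchor → Form T (Group 2): y = (3.8/6.2)(11.31 − 18.0) + 25.1 = 21.0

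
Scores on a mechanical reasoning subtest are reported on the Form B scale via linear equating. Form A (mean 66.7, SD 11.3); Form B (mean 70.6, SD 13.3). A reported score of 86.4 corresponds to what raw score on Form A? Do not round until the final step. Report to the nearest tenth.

Invert y = (SD_Y/SD_X)(x − M_X) + M_Y:
x = (SD_X/SD_Y)(y − M_Y) + M_X = (11.3/13.3)(86.4 − 70.6) + 66.7
x = 0.849624 × 15.800 + 66.7 = 80.1

80.1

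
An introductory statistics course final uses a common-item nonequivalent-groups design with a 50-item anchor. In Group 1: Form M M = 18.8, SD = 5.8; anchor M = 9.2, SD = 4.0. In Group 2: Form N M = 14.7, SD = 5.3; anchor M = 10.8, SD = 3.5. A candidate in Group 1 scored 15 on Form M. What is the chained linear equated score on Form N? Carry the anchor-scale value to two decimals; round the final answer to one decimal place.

8.3

Form M → anchor (Group 1): v = (4.0/5.8)(15 − 18.8) + 9.2 = 6.58
anchor → Form N (Group 2): y = (5.3/3.5)(6.58 − 10.8) + 14.7 = 8.3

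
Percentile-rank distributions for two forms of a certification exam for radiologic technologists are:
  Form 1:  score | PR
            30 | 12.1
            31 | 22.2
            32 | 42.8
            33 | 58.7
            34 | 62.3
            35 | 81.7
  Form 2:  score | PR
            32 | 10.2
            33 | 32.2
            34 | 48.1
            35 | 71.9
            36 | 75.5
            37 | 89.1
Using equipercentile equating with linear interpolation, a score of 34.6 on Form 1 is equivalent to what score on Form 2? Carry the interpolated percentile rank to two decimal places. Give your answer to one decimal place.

35.6

PR of 34.6 on Form 1: 62.3 + (34.6 − 34)/(35 − 34) × (81.7 − 62.3) = 73.94
On Form 2, PR 73.94 falls between score 35 (PR 71.9) and 36 (PR 75.5).
Interpolate: 35 + (73.94 − 71.9)/(75.5 − 71.9) × (36 − 35) = 35.6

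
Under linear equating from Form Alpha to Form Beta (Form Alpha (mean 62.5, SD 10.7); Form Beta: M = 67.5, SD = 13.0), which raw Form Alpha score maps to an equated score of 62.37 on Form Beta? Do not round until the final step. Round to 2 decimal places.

Invert y = (SD_Y/SD_X)(x − M_X) + M_Y:
x = (SD_X/SD_Y)(y − M_Y) + M_X = (10.7/13.0)(62.37 − 67.5) + 62.5
x = 0.823077 × -5.130 + 62.5 = 58.28

58.28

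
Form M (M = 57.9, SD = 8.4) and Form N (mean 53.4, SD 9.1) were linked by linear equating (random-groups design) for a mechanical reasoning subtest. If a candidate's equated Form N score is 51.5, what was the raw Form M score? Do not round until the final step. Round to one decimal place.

Invert y = (SD_Y/SD_X)(x − M_X) + M_Y:
x = (SD_X/SD_Y)(y − M_Y) + M_X = (8.4/9.1)(51.5 − 53.4) + 57.9
x = 0.923077 × -1.900 + 57.9 = 56.1

56.1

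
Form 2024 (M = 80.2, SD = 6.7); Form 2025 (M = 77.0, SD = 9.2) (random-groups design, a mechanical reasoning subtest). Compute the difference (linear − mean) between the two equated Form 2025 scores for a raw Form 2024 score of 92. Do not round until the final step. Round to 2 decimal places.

4.40

Mean-equated: 92 + (77.0 − 80.2) = 88.80
Linear-equated: (9.2/6.7)(92 − 80.2) + 77.0 = 93.203
Difference = 93.203 − 88.80 = 4.40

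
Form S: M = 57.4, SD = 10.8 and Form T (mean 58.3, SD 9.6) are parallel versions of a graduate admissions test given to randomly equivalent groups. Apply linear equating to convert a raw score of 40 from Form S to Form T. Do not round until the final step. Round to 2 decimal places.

42.83

Linear equating: y = (SD_Y/SD_X)(x − M_X) + M_Y
y = (9.6/10.8)(40 − 57.4) + 58.3
y = 0.888889 × -17.4 + 58.3 = -15.4667 + 58.3 = 42.83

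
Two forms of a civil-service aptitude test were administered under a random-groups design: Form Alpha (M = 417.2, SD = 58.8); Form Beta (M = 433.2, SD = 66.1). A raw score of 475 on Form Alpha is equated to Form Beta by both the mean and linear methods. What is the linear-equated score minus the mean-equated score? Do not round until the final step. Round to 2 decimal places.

Mean-equated: 475 + (433.2 − 417.2) = 491.00
Linear-equated: (66.1/58.8)(475 − 417.2) + 433.2 = 498.176
Difference = 498.176 − 491.00 = 7.18

7.18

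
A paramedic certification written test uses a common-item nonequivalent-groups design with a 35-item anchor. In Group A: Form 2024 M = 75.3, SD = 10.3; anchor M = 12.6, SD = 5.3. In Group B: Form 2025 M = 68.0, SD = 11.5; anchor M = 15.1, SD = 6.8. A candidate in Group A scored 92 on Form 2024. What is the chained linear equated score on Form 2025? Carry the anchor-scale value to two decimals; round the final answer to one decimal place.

Form 2024 → anchor (Group A): v = (5.3/10.3)(92 − 75.3) + 12.6 = 21.19
anchor → Form 2025 (Group B): y = (11.5/6.8)(21.19 − 15.1) + 68.0 = 78.3

78.3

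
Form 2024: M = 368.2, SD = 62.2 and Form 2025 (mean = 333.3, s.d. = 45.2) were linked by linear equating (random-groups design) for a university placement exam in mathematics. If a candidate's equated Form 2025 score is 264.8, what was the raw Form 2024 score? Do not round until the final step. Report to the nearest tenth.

Invert y = (SD_Y/SD_X)(x − M_X) + M_Y:
x = (SD_X/SD_Y)(y − M_Y) + M_X = (62.2/45.2)(264.8 − 333.3) + 368.2
x = 1.376106 × -68.500 + 368.2 = 273.9

273.9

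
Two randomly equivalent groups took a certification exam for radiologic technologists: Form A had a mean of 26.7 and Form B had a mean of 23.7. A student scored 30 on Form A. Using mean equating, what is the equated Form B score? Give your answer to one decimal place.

Mean equating: y = x + (M_Y − M_X) = 30 + (23.7 − 26.7) = 27.0

27.0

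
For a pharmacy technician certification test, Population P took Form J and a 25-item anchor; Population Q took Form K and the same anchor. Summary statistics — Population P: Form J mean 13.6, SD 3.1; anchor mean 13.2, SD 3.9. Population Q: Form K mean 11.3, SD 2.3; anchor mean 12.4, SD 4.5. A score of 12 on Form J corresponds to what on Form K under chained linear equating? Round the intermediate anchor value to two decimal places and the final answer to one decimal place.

Form J → anchor (Population P): v = (3.9/3.1)(12 − 13.6) + 13.2 = 11.19
anchor → Form K (Population Q): y = (2.3/4.5)(11.19 − 12.4) + 11.3 = 10.7

10.7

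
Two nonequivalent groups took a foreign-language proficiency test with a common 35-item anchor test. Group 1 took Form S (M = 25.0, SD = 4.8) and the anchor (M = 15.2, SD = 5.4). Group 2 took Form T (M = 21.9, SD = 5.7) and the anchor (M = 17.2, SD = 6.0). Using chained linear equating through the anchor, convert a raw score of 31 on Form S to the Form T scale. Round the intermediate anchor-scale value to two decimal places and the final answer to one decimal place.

Form S → anchor (Group 1): v = (5.4/4.8)(31 − 25.0) + 15.2 = 21.95
anchor → Form T (Group 2): y = (5.7/6.0)(21.95 − 17.2) + 21.9 = 26.4

26.4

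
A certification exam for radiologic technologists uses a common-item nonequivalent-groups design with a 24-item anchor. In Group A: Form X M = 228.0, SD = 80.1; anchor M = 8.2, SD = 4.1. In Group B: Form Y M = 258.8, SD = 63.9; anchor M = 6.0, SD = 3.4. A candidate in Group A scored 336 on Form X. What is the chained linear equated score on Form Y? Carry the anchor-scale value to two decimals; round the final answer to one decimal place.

Form X → anchor (Group A): v = (4.1/80.1)(336 − 228.0) + 8.2 = 13.73
anchor → Form Y (Group B): y = (63.9/3.4)(13.73 − 6.0) + 258.8 = 404.1

404.1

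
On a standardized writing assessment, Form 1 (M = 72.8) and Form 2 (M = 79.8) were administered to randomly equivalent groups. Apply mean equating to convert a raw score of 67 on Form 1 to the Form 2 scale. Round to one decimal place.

Mean equating: y = x + (M_Y − M_X) = 67 + (79.8 − 72.8) = 74.0

74.0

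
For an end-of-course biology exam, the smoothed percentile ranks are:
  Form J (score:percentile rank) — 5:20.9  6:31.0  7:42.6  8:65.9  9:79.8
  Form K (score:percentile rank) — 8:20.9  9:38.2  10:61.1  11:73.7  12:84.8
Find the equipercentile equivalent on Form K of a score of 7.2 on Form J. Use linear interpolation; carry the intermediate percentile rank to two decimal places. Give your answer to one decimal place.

9.4

PR of 7.2 on Form J: 42.6 + (7.2 − 7)/(8 − 7) × (65.9 − 42.6) = 47.26
On Form K, PR 47.26 falls between score 9 (PR 38.2) and 10 (PR 61.1).
Interpolate: 9 + (47.26 − 38.2)/(61.1 − 38.2) × (10 − 9) = 9.4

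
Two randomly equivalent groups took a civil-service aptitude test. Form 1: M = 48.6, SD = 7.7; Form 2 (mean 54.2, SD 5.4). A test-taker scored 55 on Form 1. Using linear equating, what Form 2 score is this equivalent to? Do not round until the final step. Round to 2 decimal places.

Linear equating: y = (SD_Y/SD_X)(x − M_X) + M_Y
y = (5.4/7.7)(55 − 48.6) + 54.2
y = 0.701299 × 6.4 + 54.2 = 4.4883 + 54.2 = 58.69

58.69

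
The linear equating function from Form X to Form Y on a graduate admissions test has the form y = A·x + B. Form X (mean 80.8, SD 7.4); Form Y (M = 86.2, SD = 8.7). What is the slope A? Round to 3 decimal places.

1.176

A = SD_Y / SD_X = 8.7 / 7.4 = 1.176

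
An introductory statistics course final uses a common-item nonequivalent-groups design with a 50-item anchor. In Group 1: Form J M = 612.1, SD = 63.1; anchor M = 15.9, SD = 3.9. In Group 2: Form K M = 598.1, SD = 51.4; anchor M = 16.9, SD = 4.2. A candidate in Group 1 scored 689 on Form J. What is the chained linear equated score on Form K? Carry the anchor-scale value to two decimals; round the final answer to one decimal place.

Form J → anchor (Group 1): v = (3.9/63.1)(689 − 612.1) + 15.9 = 20.65
anchor → Form K (Group 2): y = (51.4/4.2)(20.65 − 16.9) + 598.1 = 644.0

644.0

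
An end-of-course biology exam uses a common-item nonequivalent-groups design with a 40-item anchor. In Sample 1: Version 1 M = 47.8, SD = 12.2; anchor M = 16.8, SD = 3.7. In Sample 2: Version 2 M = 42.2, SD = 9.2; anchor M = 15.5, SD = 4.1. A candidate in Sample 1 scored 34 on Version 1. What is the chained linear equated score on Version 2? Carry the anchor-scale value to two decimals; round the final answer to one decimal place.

35.7

Version 1 → anchor (Sample 1): v = (3.7/12.2)(34 − 47.8) + 16.8 = 12.61
anchor → Version 2 (Sample 2): y = (9.2/4.1)(12.61 − 15.5) + 42.2 = 35.7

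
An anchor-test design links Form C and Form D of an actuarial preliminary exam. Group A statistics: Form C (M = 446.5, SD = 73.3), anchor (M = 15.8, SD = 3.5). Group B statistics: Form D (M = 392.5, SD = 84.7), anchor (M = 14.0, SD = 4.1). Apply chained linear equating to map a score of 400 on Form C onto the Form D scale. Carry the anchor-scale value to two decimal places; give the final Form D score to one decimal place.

383.8

Form C → anchor (Group A): v = (3.5/73.3)(400 − 446.5) + 15.8 = 13.58
anchor → Form D (Group B): y = (84.7/4.1)(13.58 − 14.0) + 392.5 = 383.8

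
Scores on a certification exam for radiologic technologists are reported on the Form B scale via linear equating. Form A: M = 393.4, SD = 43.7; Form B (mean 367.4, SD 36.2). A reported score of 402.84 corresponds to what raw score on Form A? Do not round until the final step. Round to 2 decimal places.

436.18

Invert y = (SD_Y/SD_X)(x − M_X) + M_Y:
x = (SD_X/SD_Y)(y − M_Y) + M_X = (43.7/36.2)(402.84 − 367.4) + 393.4
x = 1.207182 × 35.440 + 393.4 = 436.18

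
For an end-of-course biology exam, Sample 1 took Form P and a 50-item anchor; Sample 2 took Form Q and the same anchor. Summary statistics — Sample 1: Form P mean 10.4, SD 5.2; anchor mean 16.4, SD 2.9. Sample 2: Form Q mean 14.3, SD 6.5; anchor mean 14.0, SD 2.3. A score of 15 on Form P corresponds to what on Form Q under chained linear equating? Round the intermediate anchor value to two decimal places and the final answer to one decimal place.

28.3

Form P → anchor (Sample 1): v = (2.9/5.2)(15 − 10.4) + 16.4 = 18.97
anchor → Form Q (Sample 2): y = (6.5/2.3)(18.97 − 14.0) + 14.3 = 28.3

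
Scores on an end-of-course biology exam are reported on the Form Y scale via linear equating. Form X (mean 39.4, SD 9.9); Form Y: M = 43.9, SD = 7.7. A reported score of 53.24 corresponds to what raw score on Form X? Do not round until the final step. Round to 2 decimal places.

51.41

Invert y = (SD_Y/SD_X)(x − M_X) + M_Y:
x = (SD_X/SD_Y)(y − M_Y) + M_X = (9.9/7.7)(53.24 − 43.9) + 39.4
x = 1.285714 × 9.340 + 39.4 = 51.41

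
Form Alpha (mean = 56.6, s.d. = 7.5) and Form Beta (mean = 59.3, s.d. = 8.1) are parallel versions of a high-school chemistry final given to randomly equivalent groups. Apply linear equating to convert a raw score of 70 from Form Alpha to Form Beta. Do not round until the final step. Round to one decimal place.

Linear equating: y = (SD_Y/SD_X)(x − M_X) + M_Y
y = (8.1/7.5)(70 − 56.6) + 59.3
y = 1.080000 × 13.4 + 59.3 = 14.4720 + 59.3 = 73.8

73.8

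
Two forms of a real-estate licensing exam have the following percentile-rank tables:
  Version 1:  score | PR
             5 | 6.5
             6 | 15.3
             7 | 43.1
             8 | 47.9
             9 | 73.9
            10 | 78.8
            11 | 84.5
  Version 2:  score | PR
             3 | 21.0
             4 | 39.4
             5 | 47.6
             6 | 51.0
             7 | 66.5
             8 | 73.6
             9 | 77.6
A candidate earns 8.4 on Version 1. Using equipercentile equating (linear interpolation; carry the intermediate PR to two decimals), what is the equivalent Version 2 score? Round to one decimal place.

PR of 8.4 on Version 1: 47.9 + (8.4 − 8)/(9 − 8) × (73.9 − 47.9) = 58.30
On Version 2, PR 58.30 falls between score 6 (PR 51.0) and 7 (PR 66.5).
Interpolate: 6 + (58.30 − 51.0)/(66.5 − 51.0) × (7 − 6) = 6.5

6.5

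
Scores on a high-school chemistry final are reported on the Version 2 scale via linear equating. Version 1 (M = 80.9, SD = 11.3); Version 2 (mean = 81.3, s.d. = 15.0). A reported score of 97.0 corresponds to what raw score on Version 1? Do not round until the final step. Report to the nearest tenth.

92.7

Invert y = (SD_Y/SD_X)(x − M_X) + M_Y:
x = (SD_X/SD_Y)(y − M_Y) + M_X = (11.3/15.0)(97.0 − 81.3) + 80.9
x = 0.753333 × 15.700 + 80.9 = 92.7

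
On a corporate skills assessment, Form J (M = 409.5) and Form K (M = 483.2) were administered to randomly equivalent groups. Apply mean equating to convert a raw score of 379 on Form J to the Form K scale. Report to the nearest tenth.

452.7

Mean equating: y = x + (M_Y − M_X) = 379 + (483.2 − 409.5) = 452.7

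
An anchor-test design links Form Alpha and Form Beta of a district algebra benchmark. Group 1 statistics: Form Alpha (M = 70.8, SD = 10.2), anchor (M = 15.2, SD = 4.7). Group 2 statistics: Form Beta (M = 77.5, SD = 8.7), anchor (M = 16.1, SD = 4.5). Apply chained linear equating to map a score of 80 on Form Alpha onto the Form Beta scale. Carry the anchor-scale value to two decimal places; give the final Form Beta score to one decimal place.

84.0

Form Alpha → anchor (Group 1): v = (4.7/10.2)(80 − 70.8) + 15.2 = 19.44
anchor → Form Beta (Group 2): y = (8.7/4.5)(19.44 − 16.1) + 77.5 = 84.0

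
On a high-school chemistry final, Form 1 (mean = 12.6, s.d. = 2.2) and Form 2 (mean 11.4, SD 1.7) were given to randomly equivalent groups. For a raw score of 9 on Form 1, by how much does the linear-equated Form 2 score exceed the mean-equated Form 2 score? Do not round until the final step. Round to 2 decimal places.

0.82

Mean-equated: 9 + (11.4 − 12.6) = 7.80
Linear-equated: (1.7/2.2)(9 − 12.6) + 11.4 = 8.618
Difference = 8.618 − 7.80 = 0.82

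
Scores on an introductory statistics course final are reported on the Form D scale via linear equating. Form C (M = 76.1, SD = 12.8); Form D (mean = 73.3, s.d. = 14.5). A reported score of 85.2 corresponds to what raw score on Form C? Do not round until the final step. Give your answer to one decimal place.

Invert y = (SD_Y/SD_X)(x − M_X) + M_Y:
x = (SD_X/SD_Y)(y − M_Y) + M_X = (12.8/14.5)(85.2 − 73.3) + 76.1
x = 0.882759 × 11.900 + 76.1 = 86.6

86.6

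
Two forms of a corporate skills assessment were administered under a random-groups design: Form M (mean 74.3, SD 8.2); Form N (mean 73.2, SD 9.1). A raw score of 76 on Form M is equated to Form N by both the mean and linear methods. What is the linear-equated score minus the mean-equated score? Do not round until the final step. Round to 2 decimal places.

Mean-equated: 76 + (73.2 − 74.3) = 74.90
Linear-equated: (9.1/8.2)(76 − 74.3) + 73.2 = 75.087
Difference = 75.087 − 74.90 = 0.19

0.19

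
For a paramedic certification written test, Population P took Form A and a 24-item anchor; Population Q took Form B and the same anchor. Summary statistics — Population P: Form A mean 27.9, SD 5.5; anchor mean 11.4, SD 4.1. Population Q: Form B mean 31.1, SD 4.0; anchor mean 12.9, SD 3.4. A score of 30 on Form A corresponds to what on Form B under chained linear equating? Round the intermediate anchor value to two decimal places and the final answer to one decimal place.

Form A → anchor (Population P): v = (4.1/5.5)(30 − 27.9) + 11.4 = 12.97
anchor → Form B (Population Q): y = (4.0/3.4)(12.97 − 12.9) + 31.1 = 31.2

31.2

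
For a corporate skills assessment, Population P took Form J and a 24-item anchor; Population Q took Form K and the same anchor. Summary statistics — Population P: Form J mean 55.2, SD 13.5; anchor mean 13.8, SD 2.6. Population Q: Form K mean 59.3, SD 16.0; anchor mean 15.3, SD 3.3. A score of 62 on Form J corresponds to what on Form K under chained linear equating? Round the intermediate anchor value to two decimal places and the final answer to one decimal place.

Form J → anchor (Population P): v = (2.6/13.5)(62 − 55.2) + 13.8 = 15.11
anchor → Form K (Population Q): y = (16.0/3.3)(15.11 − 15.3) + 59.3 = 58.4

58.4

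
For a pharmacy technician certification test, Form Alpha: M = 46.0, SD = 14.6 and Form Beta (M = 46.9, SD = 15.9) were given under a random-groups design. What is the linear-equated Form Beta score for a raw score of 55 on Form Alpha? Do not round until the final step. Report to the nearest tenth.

Linear equating: y = (SD_Y/SD_X)(x − M_X) + M_Y
y = (15.9/14.6)(55 − 46.0) + 46.9
y = 1.089041 × 9.0 + 46.9 = 9.8014 + 46.9 = 56.7

56.7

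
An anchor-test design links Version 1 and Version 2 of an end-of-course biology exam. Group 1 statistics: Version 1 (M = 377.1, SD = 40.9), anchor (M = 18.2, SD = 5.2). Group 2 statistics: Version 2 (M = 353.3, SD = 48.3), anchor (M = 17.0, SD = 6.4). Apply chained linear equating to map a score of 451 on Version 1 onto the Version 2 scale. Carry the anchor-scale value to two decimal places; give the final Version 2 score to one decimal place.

433.3

Version 1 → anchor (Group 1): v = (5.2/40.9)(451 − 377.1) + 18.2 = 27.60
anchor → Version 2 (Group 2): y = (48.3/6.4)(27.60 − 17.0) + 353.3 = 433.3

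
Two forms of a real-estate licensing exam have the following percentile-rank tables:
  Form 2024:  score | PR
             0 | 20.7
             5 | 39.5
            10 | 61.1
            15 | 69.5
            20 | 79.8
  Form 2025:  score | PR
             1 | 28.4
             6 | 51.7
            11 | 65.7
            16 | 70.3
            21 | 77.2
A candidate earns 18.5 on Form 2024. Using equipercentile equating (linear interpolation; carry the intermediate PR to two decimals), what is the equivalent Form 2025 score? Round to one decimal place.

20.6

PR of 18.5 on Form 2024: 69.5 + (18.5 − 15)/(20 − 15) × (79.8 − 69.5) = 76.71
On Form 2025, PR 76.71 falls between score 16 (PR 70.3) and 21 (PR 77.2).
Interpolate: 16 + (76.71 − 70.3)/(77.2 − 70.3) × (21 − 16) = 20.6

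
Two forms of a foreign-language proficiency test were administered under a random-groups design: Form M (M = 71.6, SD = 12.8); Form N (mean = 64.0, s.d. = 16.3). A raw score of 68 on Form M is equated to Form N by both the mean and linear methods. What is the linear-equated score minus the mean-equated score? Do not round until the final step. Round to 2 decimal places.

Mean-equated: 68 + (64.0 − 71.6) = 60.40
Linear-equated: (16.3/12.8)(68 − 71.6) + 64.0 = 59.416
Difference = 59.416 − 60.40 = -0.98

-0.98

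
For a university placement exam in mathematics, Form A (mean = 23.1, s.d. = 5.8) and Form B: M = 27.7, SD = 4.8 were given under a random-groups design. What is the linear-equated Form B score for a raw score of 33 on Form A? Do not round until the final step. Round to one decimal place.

35.9

Linear equating: y = (SD_Y/SD_X)(x − M_X) + M_Y
y = (4.8/5.8)(33 − 23.1) + 27.7
y = 0.827586 × 9.9 + 27.7 = 8.1931 + 27.7 = 35.9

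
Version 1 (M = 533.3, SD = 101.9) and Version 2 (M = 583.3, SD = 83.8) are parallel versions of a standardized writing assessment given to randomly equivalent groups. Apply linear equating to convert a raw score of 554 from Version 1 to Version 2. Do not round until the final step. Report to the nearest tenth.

Linear equating: y = (SD_Y/SD_X)(x − M_X) + M_Y
y = (83.8/101.9)(554 − 533.3) + 583.3
y = 0.822375 × 20.7 + 583.3 = 17.0232 + 583.3 = 600.3

600.3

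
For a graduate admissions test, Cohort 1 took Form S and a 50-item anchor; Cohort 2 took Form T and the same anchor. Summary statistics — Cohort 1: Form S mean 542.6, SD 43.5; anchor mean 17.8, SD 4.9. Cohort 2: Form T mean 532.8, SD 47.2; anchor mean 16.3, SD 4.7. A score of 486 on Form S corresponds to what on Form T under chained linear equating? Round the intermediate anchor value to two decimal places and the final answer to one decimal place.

Form S → anchor (Cohort 1): v = (4.9/43.5)(486 − 542.6) + 17.8 = 11.42
anchor → Form T (Cohort 2): y = (47.2/4.7)(11.42 − 16.3) + 532.8 = 483.8

483.8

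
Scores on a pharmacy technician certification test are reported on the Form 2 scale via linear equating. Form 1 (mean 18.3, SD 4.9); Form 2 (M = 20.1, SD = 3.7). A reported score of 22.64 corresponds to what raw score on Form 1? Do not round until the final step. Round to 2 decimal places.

Invert y = (SD_Y/SD_X)(x − M_X) + M_Y:
x = (SD_X/SD_Y)(y − M_Y) + M_X = (4.9/3.7)(22.64 − 20.1) + 18.3
x = 1.324324 × 2.540 + 18.3 = 21.66

21.66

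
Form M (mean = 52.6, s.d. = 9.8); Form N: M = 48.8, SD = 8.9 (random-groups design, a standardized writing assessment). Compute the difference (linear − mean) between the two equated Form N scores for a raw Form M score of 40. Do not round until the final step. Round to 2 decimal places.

Mean-equated: 40 + (48.8 − 52.6) = 36.20
Linear-equated: (8.9/9.8)(40 − 52.6) + 48.8 = 37.357
Difference = 37.357 − 36.20 = 1.16

1.16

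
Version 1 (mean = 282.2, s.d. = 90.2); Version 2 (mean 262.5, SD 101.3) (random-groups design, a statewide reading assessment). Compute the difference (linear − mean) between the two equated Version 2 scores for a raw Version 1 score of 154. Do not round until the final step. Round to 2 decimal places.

Mean-equated: 154 + (262.5 − 282.2) = 134.30
Linear-equated: (101.3/90.2)(154 − 282.2) + 262.5 = 118.524
Difference = 118.524 − 134.30 = -15.78

-15.78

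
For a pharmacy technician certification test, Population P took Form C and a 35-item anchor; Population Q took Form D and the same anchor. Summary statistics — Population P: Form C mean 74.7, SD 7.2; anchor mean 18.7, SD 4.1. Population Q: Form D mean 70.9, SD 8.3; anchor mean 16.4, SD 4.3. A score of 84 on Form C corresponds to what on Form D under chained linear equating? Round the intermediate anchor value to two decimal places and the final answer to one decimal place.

Form C → anchor (Population P): v = (4.1/7.2)(84 − 74.7) + 18.7 = 24.00
anchor → Form D (Population Q): y = (8.3/4.3)(24.00 − 16.4) + 70.9 = 85.6

85.6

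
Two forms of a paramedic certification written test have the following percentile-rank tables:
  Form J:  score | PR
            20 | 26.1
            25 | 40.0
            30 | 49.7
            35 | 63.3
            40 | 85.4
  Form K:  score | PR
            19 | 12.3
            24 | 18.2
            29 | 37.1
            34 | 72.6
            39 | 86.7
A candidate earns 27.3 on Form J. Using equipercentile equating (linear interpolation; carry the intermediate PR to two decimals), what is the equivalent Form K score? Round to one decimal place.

30.0

PR of 27.3 on Form J: 40.0 + (27.3 − 25)/(30 − 25) × (49.7 − 40.0) = 44.46
On Form K, PR 44.46 falls between score 29 (PR 37.1) and 34 (PR 72.6).
Interpolate: 29 + (44.46 − 37.1)/(72.6 − 37.1) × (34 − 29) = 30.0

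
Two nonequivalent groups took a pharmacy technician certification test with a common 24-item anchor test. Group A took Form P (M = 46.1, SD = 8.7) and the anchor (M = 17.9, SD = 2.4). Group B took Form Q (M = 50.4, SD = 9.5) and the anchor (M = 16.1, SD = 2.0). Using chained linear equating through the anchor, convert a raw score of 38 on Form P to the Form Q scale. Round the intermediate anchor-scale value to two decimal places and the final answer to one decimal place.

Form P → anchor (Group A): v = (2.4/8.7)(38 − 46.1) + 17.9 = 15.67
anchor → Form Q (Group B): y = (9.5/2.0)(15.67 − 16.1) + 50.4 = 48.4

48.4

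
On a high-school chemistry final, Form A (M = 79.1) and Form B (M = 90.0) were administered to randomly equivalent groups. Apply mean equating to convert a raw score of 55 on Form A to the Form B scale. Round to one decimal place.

Mean equating: y = x + (M_Y − M_X) = 55 + (90.0 − 79.1) = 65.9

65.9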